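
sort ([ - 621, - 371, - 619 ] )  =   [ - 621, - 619, - 371] 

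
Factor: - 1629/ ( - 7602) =3/14 =2^( - 1 )*3^1 * 7^(  -  1) 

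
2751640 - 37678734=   -  34927094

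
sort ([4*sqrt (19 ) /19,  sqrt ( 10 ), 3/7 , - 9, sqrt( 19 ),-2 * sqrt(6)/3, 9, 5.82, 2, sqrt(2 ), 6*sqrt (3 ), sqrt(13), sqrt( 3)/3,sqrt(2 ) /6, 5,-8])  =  [ - 9, - 8,-2*sqrt(6 ) /3,sqrt( 2) /6,  3/7, sqrt(3 ) /3, 4*sqrt( 19) /19,sqrt(2), 2 , sqrt(10), sqrt( 13 ),sqrt( 19 ), 5  ,  5.82, 9,6*sqrt ( 3)] 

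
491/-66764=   -  1 +66273/66764= - 0.01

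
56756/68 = 14189/17 = 834.65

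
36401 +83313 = 119714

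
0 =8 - 8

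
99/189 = 11/21=0.52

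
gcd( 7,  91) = 7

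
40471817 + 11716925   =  52188742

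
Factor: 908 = 2^2*227^1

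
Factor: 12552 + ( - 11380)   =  1172=2^2 * 293^1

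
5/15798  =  5/15798= 0.00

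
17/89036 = 17/89036 = 0.00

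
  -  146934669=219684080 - 366618749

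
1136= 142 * 8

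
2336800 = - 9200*(- 254 )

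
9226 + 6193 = 15419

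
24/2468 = 6/617 = 0.01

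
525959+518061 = 1044020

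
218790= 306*715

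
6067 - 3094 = 2973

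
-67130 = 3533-70663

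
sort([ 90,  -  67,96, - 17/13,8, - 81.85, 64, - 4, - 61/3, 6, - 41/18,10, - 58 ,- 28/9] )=[  -  81.85, -67, - 58, - 61/3,- 4 ,-28/9,-41/18,  -  17/13,  6, 8,10, 64, 90 , 96 ] 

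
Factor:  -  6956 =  - 2^2*37^1*47^1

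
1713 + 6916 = 8629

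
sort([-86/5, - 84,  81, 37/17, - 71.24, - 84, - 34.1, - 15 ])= [ - 84,- 84, - 71.24, - 34.1, - 86/5, - 15 , 37/17 , 81 ] 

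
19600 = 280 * 70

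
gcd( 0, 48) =48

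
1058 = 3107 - 2049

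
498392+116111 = 614503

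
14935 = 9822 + 5113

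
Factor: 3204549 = 3^3*118687^1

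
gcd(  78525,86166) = 9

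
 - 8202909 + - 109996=-8312905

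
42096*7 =294672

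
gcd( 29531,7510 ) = 1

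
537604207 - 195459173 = 342145034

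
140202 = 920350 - 780148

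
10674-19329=-8655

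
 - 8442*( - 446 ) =3765132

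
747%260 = 227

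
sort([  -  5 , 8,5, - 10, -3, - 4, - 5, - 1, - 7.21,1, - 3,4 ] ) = [ - 10,-7.21, - 5, -5,-4, - 3, -3,-1, 1, 4,5,8 ] 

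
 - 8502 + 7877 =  - 625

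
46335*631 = 29237385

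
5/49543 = 5/49543 = 0.00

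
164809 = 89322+75487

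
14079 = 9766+4313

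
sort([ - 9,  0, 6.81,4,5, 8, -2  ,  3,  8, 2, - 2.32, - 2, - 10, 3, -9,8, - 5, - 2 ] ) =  [ - 10, - 9, - 9,-5,-2.32, - 2, - 2, - 2, 0, 2, 3,3, 4, 5,6.81 , 8, 8, 8]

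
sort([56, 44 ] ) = [ 44,56]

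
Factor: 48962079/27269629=3^2*37^( - 1)*43^1* 126517^1 * 737017^( - 1)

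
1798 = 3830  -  2032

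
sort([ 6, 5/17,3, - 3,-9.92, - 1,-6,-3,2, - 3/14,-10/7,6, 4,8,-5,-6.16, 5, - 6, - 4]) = [- 9.92, - 6.16 ,-6, - 6, - 5, - 4,- 3,-3, - 10/7, - 1 ,-3/14,5/17,2, 3,4,5, 6, 6,8]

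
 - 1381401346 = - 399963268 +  - 981438078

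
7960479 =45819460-37858981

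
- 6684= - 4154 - 2530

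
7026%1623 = 534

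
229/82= 229/82= 2.79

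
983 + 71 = 1054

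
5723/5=1144 +3/5=1144.60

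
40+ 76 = 116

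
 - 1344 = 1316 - 2660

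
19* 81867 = 1555473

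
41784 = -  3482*( - 12) 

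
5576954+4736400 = 10313354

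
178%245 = 178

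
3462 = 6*577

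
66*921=60786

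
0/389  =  0 = 0.00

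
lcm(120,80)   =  240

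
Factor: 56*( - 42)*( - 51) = 2^4*3^2*7^2*17^1 = 119952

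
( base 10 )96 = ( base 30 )36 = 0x60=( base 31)33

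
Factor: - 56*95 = - 2^3 * 5^1*7^1 *19^1 = -5320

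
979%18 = 7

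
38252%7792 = 7084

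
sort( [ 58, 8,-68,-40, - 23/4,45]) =[ - 68, - 40, - 23/4,  8, 45,58]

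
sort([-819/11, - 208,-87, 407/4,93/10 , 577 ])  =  [  -  208, - 87,  -  819/11, 93/10,  407/4 , 577 ]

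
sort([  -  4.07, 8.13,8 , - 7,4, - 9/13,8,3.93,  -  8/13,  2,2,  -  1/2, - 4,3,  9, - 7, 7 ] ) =[ - 7, - 7, - 4.07, -4, - 9/13, - 8/13 , - 1/2,2, 2,3,3.93, 4, 7, 8,8,8.13 , 9] 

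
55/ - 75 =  - 1 +4/15 = - 0.73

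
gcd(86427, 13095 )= 2619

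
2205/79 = 2205/79 = 27.91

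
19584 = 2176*9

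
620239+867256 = 1487495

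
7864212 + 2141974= 10006186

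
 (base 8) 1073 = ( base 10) 571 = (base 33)HA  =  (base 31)ID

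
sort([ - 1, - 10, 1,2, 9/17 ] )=[ - 10, - 1 , 9/17 , 1,2]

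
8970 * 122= 1094340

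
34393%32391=2002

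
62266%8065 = 5811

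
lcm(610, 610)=610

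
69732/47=1483 + 31/47 = 1483.66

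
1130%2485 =1130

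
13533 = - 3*( - 4511) 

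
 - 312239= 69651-381890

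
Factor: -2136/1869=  - 8/7 = -  2^3*7^( - 1 )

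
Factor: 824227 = 824227^1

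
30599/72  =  30599/72 = 424.99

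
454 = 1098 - 644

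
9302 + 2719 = 12021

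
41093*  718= 29504774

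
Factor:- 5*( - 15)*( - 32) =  - 2400 = - 2^5*3^1*5^2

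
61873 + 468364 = 530237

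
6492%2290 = 1912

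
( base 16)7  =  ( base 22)7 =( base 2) 111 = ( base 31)7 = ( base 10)7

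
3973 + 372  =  4345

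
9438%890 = 538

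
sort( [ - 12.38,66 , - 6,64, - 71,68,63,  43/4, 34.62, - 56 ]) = [ - 71, - 56, - 12.38 , - 6,  43/4 , 34.62,  63,64, 66 , 68 ]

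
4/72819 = 4/72819= 0.00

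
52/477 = 52/477  =  0.11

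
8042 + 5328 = 13370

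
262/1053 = 262/1053 =0.25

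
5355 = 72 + 5283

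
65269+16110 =81379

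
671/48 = 671/48 = 13.98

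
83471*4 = 333884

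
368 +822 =1190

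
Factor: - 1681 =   -  41^2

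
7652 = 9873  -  2221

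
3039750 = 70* 43425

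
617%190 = 47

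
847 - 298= 549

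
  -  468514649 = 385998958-854513607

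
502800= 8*62850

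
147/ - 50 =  - 3 + 3/50 = - 2.94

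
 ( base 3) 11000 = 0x6C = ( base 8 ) 154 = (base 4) 1230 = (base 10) 108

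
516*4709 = 2429844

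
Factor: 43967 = 7^1*11^1*571^1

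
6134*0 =0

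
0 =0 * 78376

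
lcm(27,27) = 27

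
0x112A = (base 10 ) 4394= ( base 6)32202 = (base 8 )10452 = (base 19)C35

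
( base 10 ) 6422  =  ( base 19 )HF0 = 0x1916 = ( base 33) 5tk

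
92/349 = 92/349 = 0.26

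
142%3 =1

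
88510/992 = 44255/496 = 89.22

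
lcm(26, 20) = 260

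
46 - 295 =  - 249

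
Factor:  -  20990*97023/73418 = -1018256385/36709 = -3^1*5^1*2099^1*32341^1*36709^(-1 )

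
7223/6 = 1203+5/6= 1203.83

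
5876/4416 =1 + 365/1104 = 1.33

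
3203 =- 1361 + 4564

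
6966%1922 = 1200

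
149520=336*445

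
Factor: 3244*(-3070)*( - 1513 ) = 15068088040 = 2^3*5^1*17^1*89^1  *  307^1*811^1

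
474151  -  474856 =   -  705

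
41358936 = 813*50872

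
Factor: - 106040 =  - 2^3*5^1*11^1*241^1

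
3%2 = 1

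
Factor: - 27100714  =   - 2^1*61^1*222137^1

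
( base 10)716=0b1011001100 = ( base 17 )282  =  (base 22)1AC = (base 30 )nq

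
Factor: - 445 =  - 5^1 * 89^1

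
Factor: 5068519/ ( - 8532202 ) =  - 2^( - 1)*7^(-1 )*37^1*136987^1*609443^(  -  1)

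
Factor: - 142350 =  - 2^1 * 3^1*  5^2 * 13^1*73^1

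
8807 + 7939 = 16746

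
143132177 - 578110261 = -434978084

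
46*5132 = 236072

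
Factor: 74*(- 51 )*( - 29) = 109446  =  2^1*3^1*17^1*29^1*37^1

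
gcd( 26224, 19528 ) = 8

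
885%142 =33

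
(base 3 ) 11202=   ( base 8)200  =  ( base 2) 10000000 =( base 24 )58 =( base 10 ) 128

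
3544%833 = 212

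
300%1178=300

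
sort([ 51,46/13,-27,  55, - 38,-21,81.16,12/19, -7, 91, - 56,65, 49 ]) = [ - 56, - 38, - 27, - 21, - 7,12/19, 46/13, 49, 51, 55,65 , 81.16, 91]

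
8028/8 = 1003+1/2 = 1003.50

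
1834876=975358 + 859518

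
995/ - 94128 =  - 995/94128 = -  0.01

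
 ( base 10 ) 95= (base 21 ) 4B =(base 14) 6B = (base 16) 5F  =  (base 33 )2T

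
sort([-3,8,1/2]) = [ - 3,1/2, 8]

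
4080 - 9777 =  - 5697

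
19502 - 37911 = - 18409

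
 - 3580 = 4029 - 7609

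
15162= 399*38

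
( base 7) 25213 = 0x19E1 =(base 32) 6f1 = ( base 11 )4a83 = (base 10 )6625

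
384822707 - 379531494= 5291213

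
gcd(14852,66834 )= 7426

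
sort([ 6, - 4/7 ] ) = [ - 4/7,6 ] 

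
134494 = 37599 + 96895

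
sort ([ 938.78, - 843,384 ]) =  [ - 843 , 384,938.78]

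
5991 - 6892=- 901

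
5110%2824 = 2286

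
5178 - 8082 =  - 2904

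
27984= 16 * 1749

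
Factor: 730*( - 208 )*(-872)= 2^8*5^1* 13^1*73^1*109^1 = 132404480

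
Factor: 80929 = 80929^1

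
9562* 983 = 9399446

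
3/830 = 3/830 = 0.00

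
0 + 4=4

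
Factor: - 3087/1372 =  - 2^( - 2)*3^2 =- 9/4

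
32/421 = 32/421 = 0.08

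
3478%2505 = 973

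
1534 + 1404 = 2938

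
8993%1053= 569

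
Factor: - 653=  - 653^1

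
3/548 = 3/548  =  0.01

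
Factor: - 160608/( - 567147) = 2^5*113^( - 1)= 32/113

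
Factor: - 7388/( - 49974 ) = 2^1*3^( -1 )*1847^1 *8329^( -1)=3694/24987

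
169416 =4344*39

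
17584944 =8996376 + 8588568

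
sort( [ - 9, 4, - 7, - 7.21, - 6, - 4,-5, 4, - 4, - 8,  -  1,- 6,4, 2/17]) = [  -  9, - 8 , - 7.21, -7, - 6, - 6,  -  5, - 4,  -  4 , - 1,2/17, 4,4,4] 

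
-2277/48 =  - 759/16 = - 47.44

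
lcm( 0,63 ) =0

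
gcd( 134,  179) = 1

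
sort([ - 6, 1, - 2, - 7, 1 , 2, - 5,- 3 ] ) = [ -7 ,  -  6, - 5, - 3, - 2, 1, 1, 2]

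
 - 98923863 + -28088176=-127012039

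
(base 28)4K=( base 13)A2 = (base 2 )10000100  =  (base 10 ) 132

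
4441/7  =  4441/7 = 634.43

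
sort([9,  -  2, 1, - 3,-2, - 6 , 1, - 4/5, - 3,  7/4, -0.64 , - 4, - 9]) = [ - 9, - 6, - 4,-3,-3,  -  2,-2, - 4/5, - 0.64,1, 1,7/4, 9]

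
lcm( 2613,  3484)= 10452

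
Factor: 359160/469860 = 146/191 = 2^1 * 73^1 * 191^(- 1) 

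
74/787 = 74/787 =0.09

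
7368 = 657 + 6711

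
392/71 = 392/71 = 5.52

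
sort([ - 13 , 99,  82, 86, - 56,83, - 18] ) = [ - 56 , - 18, - 13 , 82, 83, 86,99]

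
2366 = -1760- -4126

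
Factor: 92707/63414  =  2^( - 1)*3^(-2)*13^( - 1) *271^(- 1)*92707^1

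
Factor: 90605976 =2^3* 3^1*29^2*67^2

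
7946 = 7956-10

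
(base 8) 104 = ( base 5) 233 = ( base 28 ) 2c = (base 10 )68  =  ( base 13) 53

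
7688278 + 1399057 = 9087335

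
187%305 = 187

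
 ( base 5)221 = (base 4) 331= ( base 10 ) 61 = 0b111101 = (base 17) 3A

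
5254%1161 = 610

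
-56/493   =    -  56/493 =-0.11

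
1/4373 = 1/4373 = 0.00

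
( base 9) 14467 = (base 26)ef8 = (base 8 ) 23206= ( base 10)9862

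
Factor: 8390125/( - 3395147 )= - 5^3*7^( - 1 )*67121^1*485021^(-1)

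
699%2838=699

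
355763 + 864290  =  1220053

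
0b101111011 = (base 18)131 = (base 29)D2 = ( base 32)BR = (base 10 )379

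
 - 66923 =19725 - 86648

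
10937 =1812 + 9125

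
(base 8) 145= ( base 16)65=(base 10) 101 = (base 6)245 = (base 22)4d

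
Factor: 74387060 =2^2*5^1*11^1*23^1*61^1  *  241^1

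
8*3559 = 28472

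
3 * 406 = 1218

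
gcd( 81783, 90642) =3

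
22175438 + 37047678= 59223116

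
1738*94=163372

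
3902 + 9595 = 13497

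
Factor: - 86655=  -  3^1*5^1*53^1*109^1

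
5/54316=5/54316  =  0.00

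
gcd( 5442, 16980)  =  6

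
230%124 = 106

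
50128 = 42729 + 7399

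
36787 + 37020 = 73807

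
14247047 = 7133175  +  7113872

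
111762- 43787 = 67975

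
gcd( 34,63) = 1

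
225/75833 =225/75833 = 0.00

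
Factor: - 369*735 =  - 3^3*5^1 * 7^2*41^1 = -  271215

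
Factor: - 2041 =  - 13^1 * 157^1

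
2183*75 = 163725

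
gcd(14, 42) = 14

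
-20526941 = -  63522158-  -  42995217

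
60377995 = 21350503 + 39027492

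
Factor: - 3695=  - 5^1*739^1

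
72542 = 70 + 72472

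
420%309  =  111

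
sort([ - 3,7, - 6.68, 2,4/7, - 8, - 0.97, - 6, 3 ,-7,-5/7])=[ - 8, - 7, - 6.68  ,-6, - 3  , -0.97 , - 5/7,4/7,2, 3,  7 ] 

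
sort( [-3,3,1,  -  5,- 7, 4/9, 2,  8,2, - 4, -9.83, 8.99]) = [ - 9.83 , - 7,-5 , - 4,-3, 4/9 , 1,2, 2,  3,8  ,  8.99] 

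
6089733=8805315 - 2715582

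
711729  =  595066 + 116663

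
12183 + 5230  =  17413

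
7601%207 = 149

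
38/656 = 19/328 = 0.06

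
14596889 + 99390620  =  113987509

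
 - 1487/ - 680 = 1487/680 = 2.19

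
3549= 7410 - 3861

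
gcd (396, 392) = 4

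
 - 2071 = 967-3038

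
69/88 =69/88  =  0.78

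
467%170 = 127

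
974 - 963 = 11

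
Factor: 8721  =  3^3*17^1*19^1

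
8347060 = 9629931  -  1282871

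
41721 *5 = 208605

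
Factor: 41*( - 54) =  - 2214= -2^1  *  3^3 * 41^1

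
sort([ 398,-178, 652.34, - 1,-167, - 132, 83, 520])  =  [ - 178,-167, - 132,-1, 83, 398,520, 652.34]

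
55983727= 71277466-15293739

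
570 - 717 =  - 147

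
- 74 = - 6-68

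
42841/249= 42841/249= 172.05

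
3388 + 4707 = 8095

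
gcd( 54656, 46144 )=448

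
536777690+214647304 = 751424994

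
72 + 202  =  274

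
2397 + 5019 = 7416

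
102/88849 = 102/88849 = 0.00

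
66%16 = 2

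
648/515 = 648/515=1.26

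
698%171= 14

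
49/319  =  49/319 = 0.15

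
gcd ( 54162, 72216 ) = 18054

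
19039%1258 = 169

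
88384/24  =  3682 + 2/3 = 3682.67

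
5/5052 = 5/5052 =0.00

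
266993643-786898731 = -519905088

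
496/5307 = 496/5307= 0.09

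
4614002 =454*10163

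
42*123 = 5166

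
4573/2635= 269/155 = 1.74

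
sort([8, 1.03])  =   [1.03 , 8]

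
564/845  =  564/845 = 0.67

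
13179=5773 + 7406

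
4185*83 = 347355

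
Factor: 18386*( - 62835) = -2^1*3^1*5^1*29^1*59^1*71^1*317^1 = - 1155284310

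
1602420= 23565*68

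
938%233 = 6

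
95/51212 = 95/51212 = 0.00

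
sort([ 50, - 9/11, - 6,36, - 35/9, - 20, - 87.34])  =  [ - 87.34 , - 20,-6, - 35/9,  -  9/11,36,50]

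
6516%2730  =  1056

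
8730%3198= 2334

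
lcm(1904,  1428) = 5712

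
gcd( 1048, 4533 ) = 1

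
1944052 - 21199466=-19255414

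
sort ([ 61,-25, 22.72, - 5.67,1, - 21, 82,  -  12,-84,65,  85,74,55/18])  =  [ - 84,-25,-21,- 12, - 5.67, 1, 55/18, 22.72, 61, 65, 74, 82,85 ]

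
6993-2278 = 4715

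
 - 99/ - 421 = 99/421= 0.24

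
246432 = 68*3624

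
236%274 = 236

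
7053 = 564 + 6489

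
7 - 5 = 2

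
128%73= 55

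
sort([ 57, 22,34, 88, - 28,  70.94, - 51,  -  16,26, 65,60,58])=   [ -51,-28,  -  16 , 22,  26,34 , 57, 58,60, 65,70.94,88]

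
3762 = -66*(  -  57 ) 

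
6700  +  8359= 15059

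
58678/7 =8382 + 4/7  =  8382.57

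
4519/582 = 7 + 445/582 = 7.76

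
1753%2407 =1753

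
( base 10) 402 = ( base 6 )1510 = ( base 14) 20a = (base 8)622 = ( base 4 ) 12102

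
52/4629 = 52/4629 = 0.01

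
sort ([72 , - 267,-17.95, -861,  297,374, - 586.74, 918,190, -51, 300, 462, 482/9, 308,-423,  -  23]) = [ - 861, - 586.74, - 423, - 267, - 51, - 23, - 17.95,482/9,72 , 190,297,300,308,374, 462,918] 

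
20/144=5/36 = 0.14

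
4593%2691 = 1902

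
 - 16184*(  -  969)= 15682296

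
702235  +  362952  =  1065187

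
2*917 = 1834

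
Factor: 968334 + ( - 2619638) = - 2^3*206413^1 = -1651304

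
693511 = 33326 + 660185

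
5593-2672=2921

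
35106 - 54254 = - 19148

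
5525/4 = 5525/4 = 1381.25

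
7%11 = 7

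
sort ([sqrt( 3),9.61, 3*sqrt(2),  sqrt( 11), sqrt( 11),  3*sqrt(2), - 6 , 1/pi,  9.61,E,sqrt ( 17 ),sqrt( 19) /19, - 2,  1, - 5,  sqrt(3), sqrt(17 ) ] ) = [ - 6, - 5, - 2,  sqrt(19 ) /19,1/pi, 1,sqrt(3), sqrt(3 ) , E, sqrt(11), sqrt(11 ), sqrt( 17 ),sqrt( 17),3 * sqrt(2 ), 3 * sqrt( 2 ), 9.61, 9.61]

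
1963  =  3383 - 1420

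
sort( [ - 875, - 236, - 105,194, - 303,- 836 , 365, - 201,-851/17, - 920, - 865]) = [ - 920,-875,-865, - 836, - 303, - 236,- 201, - 105, - 851/17 , 194, 365] 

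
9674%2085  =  1334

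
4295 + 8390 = 12685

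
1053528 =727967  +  325561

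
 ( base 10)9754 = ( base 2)10011000011010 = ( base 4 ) 2120122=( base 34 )8eu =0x261a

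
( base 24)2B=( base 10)59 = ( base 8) 73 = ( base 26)27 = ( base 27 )25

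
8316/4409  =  8316/4409 = 1.89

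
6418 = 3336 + 3082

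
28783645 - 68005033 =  - 39221388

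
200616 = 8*25077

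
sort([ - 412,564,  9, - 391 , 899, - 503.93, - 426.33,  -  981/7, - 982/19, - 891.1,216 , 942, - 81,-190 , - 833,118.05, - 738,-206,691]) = [- 891.1, - 833, - 738, - 503.93, - 426.33, - 412, - 391, - 206,-190, - 981/7, - 81, - 982/19,9,118.05,216,564,691, 899,942] 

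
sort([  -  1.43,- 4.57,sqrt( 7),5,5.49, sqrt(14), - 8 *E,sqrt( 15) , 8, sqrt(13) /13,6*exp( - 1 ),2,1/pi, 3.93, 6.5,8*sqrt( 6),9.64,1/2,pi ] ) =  [ - 8*E, - 4.57 , - 1.43,sqrt(13) /13, 1/pi,1/2 , 2,6 * exp( - 1), sqrt(7),pi, sqrt ( 14),sqrt (15 ),3.93,5,5.49,6.5, 8,9.64, 8*sqrt( 6 )]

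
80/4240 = 1/53 = 0.02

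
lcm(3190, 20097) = 200970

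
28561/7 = 4080  +  1/7=4080.14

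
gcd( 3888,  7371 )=81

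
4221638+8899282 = 13120920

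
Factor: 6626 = 2^1*3313^1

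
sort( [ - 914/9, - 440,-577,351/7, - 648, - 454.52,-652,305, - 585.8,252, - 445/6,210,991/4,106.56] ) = [ - 652, - 648, - 585.8, - 577, - 454.52, - 440, - 914/9, - 445/6,351/7,106.56,210,991/4, 252, 305 ] 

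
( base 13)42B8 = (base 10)9277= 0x243D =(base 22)j3f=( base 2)10010000111101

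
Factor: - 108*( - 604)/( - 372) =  - 5436/31=- 2^2*3^2*31^(-1 )* 151^1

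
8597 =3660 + 4937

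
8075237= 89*90733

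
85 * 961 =81685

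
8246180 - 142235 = 8103945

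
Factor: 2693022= 2^1*3^1*19^1*23623^1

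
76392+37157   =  113549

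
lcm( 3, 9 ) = 9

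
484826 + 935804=1420630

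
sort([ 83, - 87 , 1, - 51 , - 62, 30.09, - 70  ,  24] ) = [ - 87 ,-70, - 62,- 51, 1,  24, 30.09,83]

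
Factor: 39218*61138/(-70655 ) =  - 2^2*5^(  -  1 )*7^1 *11^1*13^( - 1 )*397^1*1087^(-1) *19609^1  =  -2397710084/70655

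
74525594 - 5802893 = 68722701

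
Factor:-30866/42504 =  - 2^(-2)*3^(-1) * 7^ ( - 1 )*61^1 = - 61/84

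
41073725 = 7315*5615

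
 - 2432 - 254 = - 2686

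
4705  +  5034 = 9739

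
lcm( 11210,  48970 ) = 930430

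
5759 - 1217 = 4542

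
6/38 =3/19  =  0.16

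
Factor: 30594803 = 30594803^1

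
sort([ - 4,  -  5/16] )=[-4, - 5/16 ] 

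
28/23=1 + 5/23 = 1.22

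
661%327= 7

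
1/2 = 1/2  =  0.50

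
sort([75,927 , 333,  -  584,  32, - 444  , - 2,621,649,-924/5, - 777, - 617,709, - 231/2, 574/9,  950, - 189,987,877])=[ - 777, - 617,  -  584,-444,  -  189, - 924/5,- 231/2, -2,32,574/9,75,333, 621, 649,709, 877,927,950 , 987] 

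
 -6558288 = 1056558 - 7614846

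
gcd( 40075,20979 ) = 7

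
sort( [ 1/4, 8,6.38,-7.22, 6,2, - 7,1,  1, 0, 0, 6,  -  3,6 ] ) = [ - 7.22, - 7, - 3, 0, 0 , 1/4, 1,1,2 , 6,6,6,6.38, 8 ]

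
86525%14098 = 1937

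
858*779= 668382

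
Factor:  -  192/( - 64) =3^1 =3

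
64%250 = 64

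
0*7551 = 0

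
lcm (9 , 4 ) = 36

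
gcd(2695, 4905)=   5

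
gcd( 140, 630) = 70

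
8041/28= 8041/28  =  287.18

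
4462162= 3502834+959328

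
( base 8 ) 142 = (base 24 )42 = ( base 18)58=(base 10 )98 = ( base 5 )343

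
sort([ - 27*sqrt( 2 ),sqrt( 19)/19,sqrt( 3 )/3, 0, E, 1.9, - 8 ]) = [-27 * sqrt( 2),-8,0 , sqrt ( 19)/19,sqrt( 3)/3 , 1.9, E ] 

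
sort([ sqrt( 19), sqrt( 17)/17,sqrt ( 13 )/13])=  [ sqrt( 17 ) /17, sqrt( 13) /13, sqrt(19 )] 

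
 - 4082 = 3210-7292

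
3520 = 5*704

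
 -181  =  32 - 213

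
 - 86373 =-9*9597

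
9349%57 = 1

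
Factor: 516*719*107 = 2^2*3^1*43^1*107^1*719^1 = 39697428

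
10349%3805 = 2739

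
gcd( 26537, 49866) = 1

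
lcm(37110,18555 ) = 37110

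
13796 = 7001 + 6795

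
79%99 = 79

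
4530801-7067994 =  - 2537193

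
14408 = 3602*4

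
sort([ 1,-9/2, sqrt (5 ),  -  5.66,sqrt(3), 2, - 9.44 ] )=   [ - 9.44, - 5.66, - 9/2, 1,sqrt(3), 2, sqrt(5 )]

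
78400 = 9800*8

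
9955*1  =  9955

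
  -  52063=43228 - 95291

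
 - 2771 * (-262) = 726002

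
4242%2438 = 1804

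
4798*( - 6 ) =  - 28788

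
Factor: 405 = 3^4*5^1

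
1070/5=214 = 214.00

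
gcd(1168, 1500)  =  4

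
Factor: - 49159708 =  - 2^2*13^1*773^1*1223^1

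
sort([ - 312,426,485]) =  [-312 , 426,485 ]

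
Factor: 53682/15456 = 389/112 = 2^ ( - 4)*7^ ( - 1 )*389^1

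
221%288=221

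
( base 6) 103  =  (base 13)30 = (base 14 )2b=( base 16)27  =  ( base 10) 39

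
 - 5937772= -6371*932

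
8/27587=8/27587 = 0.00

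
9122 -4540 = 4582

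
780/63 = 260/21 = 12.38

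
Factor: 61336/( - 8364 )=  -  22/3 = -  2^1 * 3^( - 1)*11^1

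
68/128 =17/32 = 0.53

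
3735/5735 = 747/1147 = 0.65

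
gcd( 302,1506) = 2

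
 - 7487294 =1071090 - 8558384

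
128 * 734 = 93952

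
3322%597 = 337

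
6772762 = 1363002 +5409760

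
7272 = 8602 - 1330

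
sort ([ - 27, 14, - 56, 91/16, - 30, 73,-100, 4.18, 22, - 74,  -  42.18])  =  [ - 100, - 74 , - 56,-42.18,  -  30, - 27, 4.18, 91/16, 14,22,73 ] 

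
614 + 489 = 1103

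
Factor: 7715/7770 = 1543/1554 = 2^( - 1) * 3^( - 1)  *  7^( - 1 )*37^( - 1)*1543^1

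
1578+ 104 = 1682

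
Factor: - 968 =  - 2^3*11^2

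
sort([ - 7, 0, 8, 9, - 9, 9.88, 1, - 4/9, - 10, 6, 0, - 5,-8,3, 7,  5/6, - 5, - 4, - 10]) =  [ - 10, - 10,- 9,-8, - 7, - 5, - 5, -4,  -  4/9 , 0,  0, 5/6, 1,3, 6,  7, 8, 9, 9.88]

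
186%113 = 73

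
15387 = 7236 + 8151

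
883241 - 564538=318703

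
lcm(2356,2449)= 186124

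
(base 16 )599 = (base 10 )1433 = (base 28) 1N5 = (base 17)4G5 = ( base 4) 112121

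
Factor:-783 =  - 3^3*29^1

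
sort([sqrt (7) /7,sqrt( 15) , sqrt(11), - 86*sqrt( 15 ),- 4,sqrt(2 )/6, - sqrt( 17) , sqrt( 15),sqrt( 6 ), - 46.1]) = [ - 86 *sqrt(15 ),-46.1, - sqrt( 17),  -  4 , sqrt(2) /6,sqrt( 7)/7,sqrt (6 ),sqrt( 11 ), sqrt(15 ),sqrt(15 )]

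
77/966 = 11/138  =  0.08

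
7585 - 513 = 7072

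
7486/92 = 81 + 17/46= 81.37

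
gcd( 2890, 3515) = 5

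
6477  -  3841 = 2636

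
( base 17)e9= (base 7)502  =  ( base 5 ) 1442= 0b11110111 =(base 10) 247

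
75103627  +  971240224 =1046343851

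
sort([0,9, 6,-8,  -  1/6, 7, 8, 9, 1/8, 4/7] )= [ - 8, - 1/6, 0, 1/8,4/7 , 6 , 7,8, 9, 9 ]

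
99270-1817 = 97453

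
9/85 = 9/85= 0.11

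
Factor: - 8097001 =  - 11^1*736091^1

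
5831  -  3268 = 2563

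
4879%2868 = 2011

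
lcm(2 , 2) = 2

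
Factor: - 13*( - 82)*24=2^4 * 3^1*13^1 * 41^1  =  25584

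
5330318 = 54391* 98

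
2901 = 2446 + 455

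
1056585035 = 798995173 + 257589862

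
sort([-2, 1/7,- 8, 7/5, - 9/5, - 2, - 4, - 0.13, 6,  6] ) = [ - 8, - 4, - 2,  -  2, - 9/5, - 0.13,1/7, 7/5, 6, 6] 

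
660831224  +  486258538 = 1147089762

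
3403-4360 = -957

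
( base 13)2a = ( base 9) 40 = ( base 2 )100100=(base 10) 36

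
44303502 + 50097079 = 94400581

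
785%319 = 147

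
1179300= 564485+614815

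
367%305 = 62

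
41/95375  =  41/95375 = 0.00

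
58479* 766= 44794914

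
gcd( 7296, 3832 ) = 8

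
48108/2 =24054 = 24054.00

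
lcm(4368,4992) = 34944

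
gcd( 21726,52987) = 1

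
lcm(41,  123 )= 123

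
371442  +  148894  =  520336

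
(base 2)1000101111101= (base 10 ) 4477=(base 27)63m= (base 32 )4bt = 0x117D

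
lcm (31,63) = 1953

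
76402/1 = 76402= 76402.00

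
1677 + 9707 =11384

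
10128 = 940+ 9188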